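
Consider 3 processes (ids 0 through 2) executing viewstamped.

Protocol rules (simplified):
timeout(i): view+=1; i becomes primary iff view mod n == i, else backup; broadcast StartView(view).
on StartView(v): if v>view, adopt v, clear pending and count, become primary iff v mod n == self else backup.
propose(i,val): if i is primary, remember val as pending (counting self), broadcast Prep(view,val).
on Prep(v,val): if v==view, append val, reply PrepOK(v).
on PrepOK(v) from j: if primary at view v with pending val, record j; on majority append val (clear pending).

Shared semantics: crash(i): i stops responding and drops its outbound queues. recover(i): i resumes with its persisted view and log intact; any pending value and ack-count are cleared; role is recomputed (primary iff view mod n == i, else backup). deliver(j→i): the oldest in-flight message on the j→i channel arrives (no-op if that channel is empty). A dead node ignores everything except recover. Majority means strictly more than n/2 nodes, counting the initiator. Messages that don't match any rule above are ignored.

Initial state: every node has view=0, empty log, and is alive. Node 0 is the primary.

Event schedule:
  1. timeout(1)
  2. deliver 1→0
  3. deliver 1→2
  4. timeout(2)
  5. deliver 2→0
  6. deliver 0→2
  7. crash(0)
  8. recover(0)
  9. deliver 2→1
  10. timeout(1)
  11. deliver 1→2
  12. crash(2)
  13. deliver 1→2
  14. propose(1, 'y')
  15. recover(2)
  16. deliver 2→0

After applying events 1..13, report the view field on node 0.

1. timeout(1):  <1:prim v1 ->
2. deliver 1→0:  <0:back v1 ->
3. deliver 1→2:  <2:back v1 ->
4. timeout(2):  <2:prim v2 ->
5. deliver 2→0:  <0:back v2 ->
6. deliver 0→2:  nop
7. crash(0):  <0:✗back v2 ->
8. recover(0):  <0:back v2 ->
9. deliver 2→1:  <1:back v2 ->
10. timeout(1):  <1:back v3 ->
11. deliver 1→2:  <2:back v3 ->
12. crash(2):  <2:✗back v3 ->
13. deliver 1→2:  nop

2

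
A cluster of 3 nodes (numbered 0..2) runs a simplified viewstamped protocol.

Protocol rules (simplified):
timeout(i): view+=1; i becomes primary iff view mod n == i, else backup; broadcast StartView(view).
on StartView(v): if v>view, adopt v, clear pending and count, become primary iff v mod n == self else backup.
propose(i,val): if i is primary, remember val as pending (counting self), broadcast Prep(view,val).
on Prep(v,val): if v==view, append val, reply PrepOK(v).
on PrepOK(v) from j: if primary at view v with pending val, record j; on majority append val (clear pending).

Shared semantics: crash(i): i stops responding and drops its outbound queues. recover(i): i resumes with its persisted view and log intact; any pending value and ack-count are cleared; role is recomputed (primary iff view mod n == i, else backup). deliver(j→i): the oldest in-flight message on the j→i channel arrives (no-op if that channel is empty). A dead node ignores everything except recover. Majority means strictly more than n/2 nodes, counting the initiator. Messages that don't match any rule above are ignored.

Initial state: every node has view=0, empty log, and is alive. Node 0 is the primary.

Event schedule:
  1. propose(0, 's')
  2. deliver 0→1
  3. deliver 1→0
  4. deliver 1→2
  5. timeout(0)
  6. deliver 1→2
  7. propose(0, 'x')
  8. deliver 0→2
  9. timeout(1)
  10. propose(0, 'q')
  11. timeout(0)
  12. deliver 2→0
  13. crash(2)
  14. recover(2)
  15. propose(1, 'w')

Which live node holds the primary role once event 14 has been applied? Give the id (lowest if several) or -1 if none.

e1 propose(0,'s'): ·
e2 deliver 0→1: 1[back,v=0,s]
e3 deliver 1→0: 0[prim,v=0,s]
e4 deliver 1→2: ·
e5 timeout(0): 0[back,v=1,s]
e6 deliver 1→2: ·
e7 propose(0,'x'): ·
e8 deliver 0→2: 2[back,v=0,s]
e9 timeout(1): 1[prim,v=1,s]
e10 propose(0,'q'): ·
e11 timeout(0): 0[back,v=2,s]
e12 deliver 2→0: ·
e13 crash(2): 2[✗back,v=0,s]
e14 recover(2): 2[back,v=0,s]

1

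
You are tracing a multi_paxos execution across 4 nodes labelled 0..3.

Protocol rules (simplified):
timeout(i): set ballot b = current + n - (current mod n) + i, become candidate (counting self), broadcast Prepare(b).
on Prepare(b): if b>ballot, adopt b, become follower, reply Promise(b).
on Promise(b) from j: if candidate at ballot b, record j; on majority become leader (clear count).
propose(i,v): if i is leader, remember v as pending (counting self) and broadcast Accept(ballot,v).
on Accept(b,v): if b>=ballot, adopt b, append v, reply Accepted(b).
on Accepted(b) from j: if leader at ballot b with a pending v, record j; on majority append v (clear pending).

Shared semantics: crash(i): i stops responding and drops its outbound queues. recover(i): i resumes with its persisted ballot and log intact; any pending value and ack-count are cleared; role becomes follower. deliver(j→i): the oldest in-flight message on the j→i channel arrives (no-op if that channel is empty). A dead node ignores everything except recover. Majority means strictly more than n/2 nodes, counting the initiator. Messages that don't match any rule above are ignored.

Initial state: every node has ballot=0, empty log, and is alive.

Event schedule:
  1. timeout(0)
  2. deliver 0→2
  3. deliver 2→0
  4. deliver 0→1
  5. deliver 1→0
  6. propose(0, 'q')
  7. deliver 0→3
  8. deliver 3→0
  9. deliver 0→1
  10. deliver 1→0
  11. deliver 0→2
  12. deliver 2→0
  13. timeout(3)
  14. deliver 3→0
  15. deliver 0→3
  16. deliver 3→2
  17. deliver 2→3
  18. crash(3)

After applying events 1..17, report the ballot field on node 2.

11

step 1 timeout(0): 0={cand,b=4,log=-}
step 2 deliver 0→2: 2={foll,b=4,log=-}
step 3 deliver 2→0: —
step 4 deliver 0→1: 1={foll,b=4,log=-}
step 5 deliver 1→0: 0={lead,b=4,log=-}
step 6 propose(0,'q'): —
step 7 deliver 0→3: 3={foll,b=4,log=-}
step 8 deliver 3→0: —
step 9 deliver 0→1: 1={foll,b=4,log=q}
step 10 deliver 1→0: —
step 11 deliver 0→2: 2={foll,b=4,log=q}
step 12 deliver 2→0: 0={lead,b=4,log=q}
step 13 timeout(3): 3={cand,b=11,log=-}
step 14 deliver 3→0: 0={foll,b=11,log=q}
step 15 deliver 0→3: —
step 16 deliver 3→2: 2={foll,b=11,log=q}
step 17 deliver 2→3: —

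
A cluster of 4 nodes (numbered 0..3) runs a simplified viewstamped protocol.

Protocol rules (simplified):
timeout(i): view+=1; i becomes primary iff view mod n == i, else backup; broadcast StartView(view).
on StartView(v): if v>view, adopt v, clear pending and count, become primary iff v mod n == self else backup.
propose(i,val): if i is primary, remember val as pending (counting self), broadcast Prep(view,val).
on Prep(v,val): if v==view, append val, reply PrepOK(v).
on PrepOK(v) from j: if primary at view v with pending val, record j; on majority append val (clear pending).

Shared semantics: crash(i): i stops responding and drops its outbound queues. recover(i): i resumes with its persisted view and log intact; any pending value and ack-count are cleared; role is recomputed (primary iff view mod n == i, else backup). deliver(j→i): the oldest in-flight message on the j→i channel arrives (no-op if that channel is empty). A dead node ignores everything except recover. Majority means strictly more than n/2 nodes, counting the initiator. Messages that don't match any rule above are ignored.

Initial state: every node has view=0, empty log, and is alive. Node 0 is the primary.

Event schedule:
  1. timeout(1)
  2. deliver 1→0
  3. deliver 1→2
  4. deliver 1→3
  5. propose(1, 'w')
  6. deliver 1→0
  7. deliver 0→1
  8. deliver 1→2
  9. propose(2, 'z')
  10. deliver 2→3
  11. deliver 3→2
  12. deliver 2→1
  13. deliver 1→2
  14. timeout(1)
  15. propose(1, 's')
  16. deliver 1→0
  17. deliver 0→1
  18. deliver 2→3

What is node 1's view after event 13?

step 1 timeout(1): 1={prim,v=1,log=-}
step 2 deliver 1→0: 0={back,v=1,log=-}
step 3 deliver 1→2: 2={back,v=1,log=-}
step 4 deliver 1→3: 3={back,v=1,log=-}
step 5 propose(1,'w'): —
step 6 deliver 1→0: 0={back,v=1,log=w}
step 7 deliver 0→1: —
step 8 deliver 1→2: 2={back,v=1,log=w}
step 9 propose(2,'z'): —
step 10 deliver 2→3: —
step 11 deliver 3→2: —
step 12 deliver 2→1: 1={prim,v=1,log=w}
step 13 deliver 1→2: —

1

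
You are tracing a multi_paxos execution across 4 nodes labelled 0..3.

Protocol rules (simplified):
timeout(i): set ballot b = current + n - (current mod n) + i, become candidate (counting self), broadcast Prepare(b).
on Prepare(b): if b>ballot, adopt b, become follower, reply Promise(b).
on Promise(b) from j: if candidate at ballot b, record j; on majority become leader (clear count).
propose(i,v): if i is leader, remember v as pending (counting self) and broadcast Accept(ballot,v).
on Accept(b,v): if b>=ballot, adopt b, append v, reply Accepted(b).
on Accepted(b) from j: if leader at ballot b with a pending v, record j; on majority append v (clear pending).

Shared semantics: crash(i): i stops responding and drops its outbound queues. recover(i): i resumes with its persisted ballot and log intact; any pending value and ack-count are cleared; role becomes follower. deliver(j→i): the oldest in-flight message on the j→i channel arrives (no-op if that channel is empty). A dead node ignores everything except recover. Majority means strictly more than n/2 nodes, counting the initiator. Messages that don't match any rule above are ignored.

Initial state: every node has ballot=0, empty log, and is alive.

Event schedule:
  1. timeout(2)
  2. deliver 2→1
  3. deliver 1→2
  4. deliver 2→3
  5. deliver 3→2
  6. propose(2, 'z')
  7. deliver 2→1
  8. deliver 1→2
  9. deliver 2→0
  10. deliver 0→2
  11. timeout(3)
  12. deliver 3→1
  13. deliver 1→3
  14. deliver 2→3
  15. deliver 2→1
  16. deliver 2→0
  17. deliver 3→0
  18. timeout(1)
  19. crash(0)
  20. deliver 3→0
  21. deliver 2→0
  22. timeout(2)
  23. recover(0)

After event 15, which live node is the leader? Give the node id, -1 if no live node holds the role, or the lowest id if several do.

2

[1] timeout(2) → N2(cand b6 [-])
[2] deliver 2→1 → N1(foll b6 [-])
[3] deliver 1→2 → ∅
[4] deliver 2→3 → N3(foll b6 [-])
[5] deliver 3→2 → N2(lead b6 [-])
[6] propose(2,'z') → ∅
[7] deliver 2→1 → N1(foll b6 [z])
[8] deliver 1→2 → ∅
[9] deliver 2→0 → N0(foll b6 [-])
[10] deliver 0→2 → ∅
[11] timeout(3) → N3(cand b11 [-])
[12] deliver 3→1 → N1(foll b11 [z])
[13] deliver 1→3 → ∅
[14] deliver 2→3 → ∅
[15] deliver 2→1 → ∅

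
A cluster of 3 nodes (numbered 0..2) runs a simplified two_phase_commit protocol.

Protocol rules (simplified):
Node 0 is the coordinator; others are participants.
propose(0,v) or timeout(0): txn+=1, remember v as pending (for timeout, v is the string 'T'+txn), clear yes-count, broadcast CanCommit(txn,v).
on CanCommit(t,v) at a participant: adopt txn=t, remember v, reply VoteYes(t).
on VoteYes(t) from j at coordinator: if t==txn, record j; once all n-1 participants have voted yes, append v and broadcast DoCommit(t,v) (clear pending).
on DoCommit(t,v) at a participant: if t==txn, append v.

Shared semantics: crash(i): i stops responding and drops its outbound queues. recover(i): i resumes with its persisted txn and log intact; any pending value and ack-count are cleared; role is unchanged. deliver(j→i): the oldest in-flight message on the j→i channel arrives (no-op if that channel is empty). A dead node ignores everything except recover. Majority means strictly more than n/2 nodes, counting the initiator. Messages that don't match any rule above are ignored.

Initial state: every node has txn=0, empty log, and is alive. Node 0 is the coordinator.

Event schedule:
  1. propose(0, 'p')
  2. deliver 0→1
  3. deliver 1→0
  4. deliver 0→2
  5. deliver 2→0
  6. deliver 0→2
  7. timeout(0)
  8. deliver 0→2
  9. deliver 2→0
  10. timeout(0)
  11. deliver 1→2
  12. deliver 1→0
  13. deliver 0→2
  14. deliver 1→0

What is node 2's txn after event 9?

2

e1 propose(0,'p'): 0[coor,t=1,-]
e2 deliver 0→1: 1[part,t=1,-]
e3 deliver 1→0: ·
e4 deliver 0→2: 2[part,t=1,-]
e5 deliver 2→0: 0[coor,t=1,p]
e6 deliver 0→2: 2[part,t=1,p]
e7 timeout(0): 0[coor,t=2,p]
e8 deliver 0→2: 2[part,t=2,p]
e9 deliver 2→0: ·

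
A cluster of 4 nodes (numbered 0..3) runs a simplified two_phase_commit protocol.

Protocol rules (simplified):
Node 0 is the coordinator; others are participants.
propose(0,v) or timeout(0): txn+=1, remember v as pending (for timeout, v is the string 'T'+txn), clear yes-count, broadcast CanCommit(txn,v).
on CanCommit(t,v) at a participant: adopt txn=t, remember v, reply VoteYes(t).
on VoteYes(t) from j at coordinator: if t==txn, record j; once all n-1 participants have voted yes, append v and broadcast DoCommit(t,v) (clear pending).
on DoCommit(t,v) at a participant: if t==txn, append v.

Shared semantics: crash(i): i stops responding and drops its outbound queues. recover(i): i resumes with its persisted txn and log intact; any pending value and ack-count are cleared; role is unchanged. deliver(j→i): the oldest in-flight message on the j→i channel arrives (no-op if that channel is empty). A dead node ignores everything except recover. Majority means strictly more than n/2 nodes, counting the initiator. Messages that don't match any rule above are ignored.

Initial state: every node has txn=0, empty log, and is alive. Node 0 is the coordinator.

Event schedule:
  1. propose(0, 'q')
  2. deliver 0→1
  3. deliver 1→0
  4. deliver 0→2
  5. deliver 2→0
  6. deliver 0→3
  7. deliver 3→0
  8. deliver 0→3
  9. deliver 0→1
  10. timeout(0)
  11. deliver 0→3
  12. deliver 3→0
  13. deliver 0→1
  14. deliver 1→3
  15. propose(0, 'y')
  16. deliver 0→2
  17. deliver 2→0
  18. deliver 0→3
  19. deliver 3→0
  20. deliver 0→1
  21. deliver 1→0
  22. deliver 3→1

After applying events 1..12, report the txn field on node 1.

1

e1 propose(0,'q'): 0[coor,t=1,-]
e2 deliver 0→1: 1[part,t=1,-]
e3 deliver 1→0: ·
e4 deliver 0→2: 2[part,t=1,-]
e5 deliver 2→0: ·
e6 deliver 0→3: 3[part,t=1,-]
e7 deliver 3→0: 0[coor,t=1,q]
e8 deliver 0→3: 3[part,t=1,q]
e9 deliver 0→1: 1[part,t=1,q]
e10 timeout(0): 0[coor,t=2,q]
e11 deliver 0→3: 3[part,t=2,q]
e12 deliver 3→0: ·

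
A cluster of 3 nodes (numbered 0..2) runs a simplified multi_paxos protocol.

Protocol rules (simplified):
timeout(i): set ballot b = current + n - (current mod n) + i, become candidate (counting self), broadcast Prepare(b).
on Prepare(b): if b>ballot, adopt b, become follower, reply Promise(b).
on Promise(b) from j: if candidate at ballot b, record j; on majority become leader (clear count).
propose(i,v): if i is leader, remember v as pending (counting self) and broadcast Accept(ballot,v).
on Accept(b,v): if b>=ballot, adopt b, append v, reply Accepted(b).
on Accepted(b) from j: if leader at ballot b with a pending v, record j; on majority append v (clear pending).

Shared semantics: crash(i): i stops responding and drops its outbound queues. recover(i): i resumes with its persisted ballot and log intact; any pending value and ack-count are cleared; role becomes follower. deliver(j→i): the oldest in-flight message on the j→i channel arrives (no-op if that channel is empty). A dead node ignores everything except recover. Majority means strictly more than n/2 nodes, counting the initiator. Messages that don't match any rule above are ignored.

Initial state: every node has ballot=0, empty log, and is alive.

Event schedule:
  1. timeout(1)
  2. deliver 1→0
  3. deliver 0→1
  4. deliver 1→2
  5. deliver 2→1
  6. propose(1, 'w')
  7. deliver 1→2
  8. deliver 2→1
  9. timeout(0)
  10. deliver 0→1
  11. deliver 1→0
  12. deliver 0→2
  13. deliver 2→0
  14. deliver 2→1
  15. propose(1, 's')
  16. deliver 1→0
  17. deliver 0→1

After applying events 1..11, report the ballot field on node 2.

4

e1 timeout(1): 1[cand,b=4,-]
e2 deliver 1→0: 0[foll,b=4,-]
e3 deliver 0→1: 1[lead,b=4,-]
e4 deliver 1→2: 2[foll,b=4,-]
e5 deliver 2→1: ·
e6 propose(1,'w'): ·
e7 deliver 1→2: 2[foll,b=4,w]
e8 deliver 2→1: 1[lead,b=4,w]
e9 timeout(0): 0[cand,b=6,-]
e10 deliver 0→1: 1[foll,b=6,w]
e11 deliver 1→0: ·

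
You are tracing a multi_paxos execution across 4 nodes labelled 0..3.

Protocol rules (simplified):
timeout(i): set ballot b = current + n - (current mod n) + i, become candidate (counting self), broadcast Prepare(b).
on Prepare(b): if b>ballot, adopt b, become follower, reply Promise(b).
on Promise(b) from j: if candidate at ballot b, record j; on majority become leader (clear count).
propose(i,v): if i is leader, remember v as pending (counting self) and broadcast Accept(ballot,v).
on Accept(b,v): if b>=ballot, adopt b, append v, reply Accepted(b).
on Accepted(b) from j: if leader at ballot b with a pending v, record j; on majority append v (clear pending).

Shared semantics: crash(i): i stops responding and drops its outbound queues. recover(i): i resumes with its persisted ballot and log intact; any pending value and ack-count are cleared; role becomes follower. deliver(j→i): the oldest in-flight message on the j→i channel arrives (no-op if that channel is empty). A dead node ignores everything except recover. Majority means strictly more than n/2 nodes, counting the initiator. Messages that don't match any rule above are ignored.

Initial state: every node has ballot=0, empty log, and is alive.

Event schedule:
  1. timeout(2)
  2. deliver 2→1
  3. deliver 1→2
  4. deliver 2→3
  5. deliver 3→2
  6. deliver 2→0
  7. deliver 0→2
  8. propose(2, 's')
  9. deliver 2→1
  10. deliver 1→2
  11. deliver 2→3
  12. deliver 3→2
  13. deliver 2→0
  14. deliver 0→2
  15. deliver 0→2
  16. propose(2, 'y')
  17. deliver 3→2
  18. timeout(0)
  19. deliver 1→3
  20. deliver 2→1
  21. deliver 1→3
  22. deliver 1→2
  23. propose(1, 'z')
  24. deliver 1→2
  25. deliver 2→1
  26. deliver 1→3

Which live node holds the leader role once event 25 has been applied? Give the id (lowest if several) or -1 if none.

2

step 1 timeout(2): 2={cand,b=6,log=-}
step 2 deliver 2→1: 1={foll,b=6,log=-}
step 3 deliver 1→2: —
step 4 deliver 2→3: 3={foll,b=6,log=-}
step 5 deliver 3→2: 2={lead,b=6,log=-}
step 6 deliver 2→0: 0={foll,b=6,log=-}
step 7 deliver 0→2: —
step 8 propose(2,'s'): —
step 9 deliver 2→1: 1={foll,b=6,log=s}
step 10 deliver 1→2: —
step 11 deliver 2→3: 3={foll,b=6,log=s}
step 12 deliver 3→2: 2={lead,b=6,log=s}
step 13 deliver 2→0: 0={foll,b=6,log=s}
step 14 deliver 0→2: —
step 15 deliver 0→2: —
step 16 propose(2,'y'): —
step 17 deliver 3→2: —
step 18 timeout(0): 0={cand,b=8,log=s}
step 19 deliver 1→3: —
step 20 deliver 2→1: 1={foll,b=6,log=s,y}
step 21 deliver 1→3: —
step 22 deliver 1→2: —
step 23 propose(1,'z'): —
step 24 deliver 1→2: —
step 25 deliver 2→1: —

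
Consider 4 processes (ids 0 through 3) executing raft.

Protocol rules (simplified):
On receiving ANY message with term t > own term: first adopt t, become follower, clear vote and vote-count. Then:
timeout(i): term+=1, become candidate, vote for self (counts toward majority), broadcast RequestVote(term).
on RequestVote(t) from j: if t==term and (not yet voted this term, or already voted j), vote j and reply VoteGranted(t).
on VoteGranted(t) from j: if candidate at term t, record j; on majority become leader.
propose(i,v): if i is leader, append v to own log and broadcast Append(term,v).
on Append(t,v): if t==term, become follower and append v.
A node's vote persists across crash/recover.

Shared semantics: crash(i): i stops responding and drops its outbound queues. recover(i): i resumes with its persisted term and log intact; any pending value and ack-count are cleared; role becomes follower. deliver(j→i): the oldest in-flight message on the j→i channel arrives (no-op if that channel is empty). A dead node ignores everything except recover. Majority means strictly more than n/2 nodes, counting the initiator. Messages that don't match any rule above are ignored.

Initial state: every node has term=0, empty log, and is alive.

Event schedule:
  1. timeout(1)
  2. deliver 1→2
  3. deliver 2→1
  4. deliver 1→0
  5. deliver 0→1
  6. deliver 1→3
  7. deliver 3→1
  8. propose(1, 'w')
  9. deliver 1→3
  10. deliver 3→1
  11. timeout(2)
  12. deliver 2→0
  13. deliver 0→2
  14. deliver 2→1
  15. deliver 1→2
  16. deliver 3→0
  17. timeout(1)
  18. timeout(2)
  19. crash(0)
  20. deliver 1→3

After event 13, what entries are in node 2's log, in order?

step 1 timeout(1): 1={cand,t=1,log=-}
step 2 deliver 1→2: 2={foll,t=1,log=-}
step 3 deliver 2→1: —
step 4 deliver 1→0: 0={foll,t=1,log=-}
step 5 deliver 0→1: 1={lead,t=1,log=-}
step 6 deliver 1→3: 3={foll,t=1,log=-}
step 7 deliver 3→1: —
step 8 propose(1,'w'): 1={lead,t=1,log=w}
step 9 deliver 1→3: 3={foll,t=1,log=w}
step 10 deliver 3→1: —
step 11 timeout(2): 2={cand,t=2,log=-}
step 12 deliver 2→0: 0={foll,t=2,log=-}
step 13 deliver 0→2: —

empty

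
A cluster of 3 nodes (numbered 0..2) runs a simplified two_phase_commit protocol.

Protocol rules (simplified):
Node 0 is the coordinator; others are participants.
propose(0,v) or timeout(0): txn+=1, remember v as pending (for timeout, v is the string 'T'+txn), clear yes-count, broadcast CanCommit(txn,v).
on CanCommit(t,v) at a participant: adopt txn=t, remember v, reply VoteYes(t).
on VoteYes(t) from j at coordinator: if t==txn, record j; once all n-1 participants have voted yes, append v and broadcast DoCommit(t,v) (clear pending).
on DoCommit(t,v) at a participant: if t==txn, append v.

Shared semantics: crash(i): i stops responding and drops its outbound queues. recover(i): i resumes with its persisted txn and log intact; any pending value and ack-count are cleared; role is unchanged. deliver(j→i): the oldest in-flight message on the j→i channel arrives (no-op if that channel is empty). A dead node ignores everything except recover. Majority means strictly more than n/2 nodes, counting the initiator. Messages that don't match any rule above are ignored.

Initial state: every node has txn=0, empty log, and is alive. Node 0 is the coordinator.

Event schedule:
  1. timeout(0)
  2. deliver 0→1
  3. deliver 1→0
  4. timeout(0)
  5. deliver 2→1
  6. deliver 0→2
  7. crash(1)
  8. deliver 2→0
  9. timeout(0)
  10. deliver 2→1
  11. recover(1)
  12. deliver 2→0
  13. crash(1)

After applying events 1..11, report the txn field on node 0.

3

[1] timeout(0) → N0(coor t1 [-])
[2] deliver 0→1 → N1(part t1 [-])
[3] deliver 1→0 → ∅
[4] timeout(0) → N0(coor t2 [-])
[5] deliver 2→1 → ∅
[6] deliver 0→2 → N2(part t1 [-])
[7] crash(1) → N1(✗part t1 [-])
[8] deliver 2→0 → ∅
[9] timeout(0) → N0(coor t3 [-])
[10] deliver 2→1 → ∅
[11] recover(1) → N1(part t1 [-])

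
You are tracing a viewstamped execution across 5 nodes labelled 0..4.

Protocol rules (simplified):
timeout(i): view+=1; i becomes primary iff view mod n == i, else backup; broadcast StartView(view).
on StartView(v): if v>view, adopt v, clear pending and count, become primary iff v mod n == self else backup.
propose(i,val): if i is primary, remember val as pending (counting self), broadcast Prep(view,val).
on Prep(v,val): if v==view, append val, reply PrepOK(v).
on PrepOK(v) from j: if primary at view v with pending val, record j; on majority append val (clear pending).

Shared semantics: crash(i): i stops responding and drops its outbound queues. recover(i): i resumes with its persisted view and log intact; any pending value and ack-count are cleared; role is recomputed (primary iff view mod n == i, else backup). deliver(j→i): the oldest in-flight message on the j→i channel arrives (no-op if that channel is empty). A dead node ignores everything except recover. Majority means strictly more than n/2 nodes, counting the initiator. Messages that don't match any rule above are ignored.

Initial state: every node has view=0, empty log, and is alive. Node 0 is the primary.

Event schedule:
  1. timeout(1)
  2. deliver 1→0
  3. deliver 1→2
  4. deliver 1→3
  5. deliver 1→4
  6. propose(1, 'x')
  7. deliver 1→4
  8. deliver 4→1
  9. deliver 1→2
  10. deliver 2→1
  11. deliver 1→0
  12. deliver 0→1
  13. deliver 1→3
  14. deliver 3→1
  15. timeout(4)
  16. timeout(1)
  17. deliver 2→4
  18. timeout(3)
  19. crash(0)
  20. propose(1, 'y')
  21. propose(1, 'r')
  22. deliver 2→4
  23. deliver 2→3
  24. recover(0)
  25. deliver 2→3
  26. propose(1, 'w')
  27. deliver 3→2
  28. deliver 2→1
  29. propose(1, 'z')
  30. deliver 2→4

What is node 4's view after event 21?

2

step 1 timeout(1): 1={prim,v=1,log=-}
step 2 deliver 1→0: 0={back,v=1,log=-}
step 3 deliver 1→2: 2={back,v=1,log=-}
step 4 deliver 1→3: 3={back,v=1,log=-}
step 5 deliver 1→4: 4={back,v=1,log=-}
step 6 propose(1,'x'): —
step 7 deliver 1→4: 4={back,v=1,log=x}
step 8 deliver 4→1: —
step 9 deliver 1→2: 2={back,v=1,log=x}
step 10 deliver 2→1: 1={prim,v=1,log=x}
step 11 deliver 1→0: 0={back,v=1,log=x}
step 12 deliver 0→1: —
step 13 deliver 1→3: 3={back,v=1,log=x}
step 14 deliver 3→1: —
step 15 timeout(4): 4={back,v=2,log=x}
step 16 timeout(1): 1={back,v=2,log=x}
step 17 deliver 2→4: —
step 18 timeout(3): 3={back,v=2,log=x}
step 19 crash(0): 0={✗back,v=1,log=x}
step 20 propose(1,'y'): —
step 21 propose(1,'r'): —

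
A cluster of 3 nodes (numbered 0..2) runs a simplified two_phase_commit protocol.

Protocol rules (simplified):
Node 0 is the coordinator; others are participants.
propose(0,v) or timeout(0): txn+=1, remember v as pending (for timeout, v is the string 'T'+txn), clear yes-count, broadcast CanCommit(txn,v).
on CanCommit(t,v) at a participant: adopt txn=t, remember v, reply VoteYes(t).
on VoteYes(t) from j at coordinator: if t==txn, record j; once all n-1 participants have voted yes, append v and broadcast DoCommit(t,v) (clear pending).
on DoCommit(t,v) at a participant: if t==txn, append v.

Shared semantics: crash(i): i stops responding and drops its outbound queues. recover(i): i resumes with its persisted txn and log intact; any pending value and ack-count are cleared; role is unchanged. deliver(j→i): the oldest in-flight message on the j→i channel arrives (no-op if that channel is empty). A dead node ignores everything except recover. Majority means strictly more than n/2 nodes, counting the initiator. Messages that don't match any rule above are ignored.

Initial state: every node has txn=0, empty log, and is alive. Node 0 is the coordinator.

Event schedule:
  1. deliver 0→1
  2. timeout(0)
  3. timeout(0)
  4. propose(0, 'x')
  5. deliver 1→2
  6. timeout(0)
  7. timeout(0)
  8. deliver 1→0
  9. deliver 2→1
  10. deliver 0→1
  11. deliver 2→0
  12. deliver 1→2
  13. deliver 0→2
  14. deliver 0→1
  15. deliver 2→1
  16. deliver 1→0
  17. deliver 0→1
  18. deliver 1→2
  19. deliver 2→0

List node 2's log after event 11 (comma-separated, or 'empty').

empty

[1] deliver 0→1 → ∅
[2] timeout(0) → N0(coor t1 [-])
[3] timeout(0) → N0(coor t2 [-])
[4] propose(0,'x') → N0(coor t3 [-])
[5] deliver 1→2 → ∅
[6] timeout(0) → N0(coor t4 [-])
[7] timeout(0) → N0(coor t5 [-])
[8] deliver 1→0 → ∅
[9] deliver 2→1 → ∅
[10] deliver 0→1 → N1(part t1 [-])
[11] deliver 2→0 → ∅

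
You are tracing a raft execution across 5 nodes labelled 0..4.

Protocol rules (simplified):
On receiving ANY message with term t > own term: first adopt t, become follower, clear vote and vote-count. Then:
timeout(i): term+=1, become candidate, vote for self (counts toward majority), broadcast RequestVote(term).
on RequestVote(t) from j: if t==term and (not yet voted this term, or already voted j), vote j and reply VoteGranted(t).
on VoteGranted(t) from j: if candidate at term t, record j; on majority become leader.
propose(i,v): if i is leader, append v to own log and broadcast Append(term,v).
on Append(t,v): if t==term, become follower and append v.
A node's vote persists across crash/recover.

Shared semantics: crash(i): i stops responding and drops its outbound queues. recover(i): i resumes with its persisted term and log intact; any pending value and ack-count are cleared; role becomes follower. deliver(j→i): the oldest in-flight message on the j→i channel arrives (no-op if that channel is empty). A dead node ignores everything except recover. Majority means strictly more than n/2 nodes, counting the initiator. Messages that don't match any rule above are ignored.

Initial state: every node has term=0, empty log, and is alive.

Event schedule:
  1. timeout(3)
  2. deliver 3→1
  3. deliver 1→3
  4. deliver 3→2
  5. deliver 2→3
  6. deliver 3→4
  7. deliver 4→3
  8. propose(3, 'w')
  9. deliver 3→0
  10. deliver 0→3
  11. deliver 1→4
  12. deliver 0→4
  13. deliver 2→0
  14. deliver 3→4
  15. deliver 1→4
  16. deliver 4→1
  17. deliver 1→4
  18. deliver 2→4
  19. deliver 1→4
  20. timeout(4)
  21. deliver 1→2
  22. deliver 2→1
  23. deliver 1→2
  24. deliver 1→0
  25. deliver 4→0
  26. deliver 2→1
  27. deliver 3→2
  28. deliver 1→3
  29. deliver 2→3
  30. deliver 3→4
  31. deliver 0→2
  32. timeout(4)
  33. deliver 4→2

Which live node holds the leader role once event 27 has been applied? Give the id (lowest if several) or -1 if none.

3

e1 timeout(3): 3[cand,t=1,-]
e2 deliver 3→1: 1[foll,t=1,-]
e3 deliver 1→3: ·
e4 deliver 3→2: 2[foll,t=1,-]
e5 deliver 2→3: 3[lead,t=1,-]
e6 deliver 3→4: 4[foll,t=1,-]
e7 deliver 4→3: ·
e8 propose(3,'w'): 3[lead,t=1,w]
e9 deliver 3→0: 0[foll,t=1,-]
e10 deliver 0→3: ·
e11 deliver 1→4: ·
e12 deliver 0→4: ·
e13 deliver 2→0: ·
e14 deliver 3→4: 4[foll,t=1,w]
e15 deliver 1→4: ·
e16 deliver 4→1: ·
e17 deliver 1→4: ·
e18 deliver 2→4: ·
e19 deliver 1→4: ·
e20 timeout(4): 4[cand,t=2,w]
e21 deliver 1→2: ·
e22 deliver 2→1: ·
e23 deliver 1→2: ·
e24 deliver 1→0: ·
e25 deliver 4→0: 0[foll,t=2,-]
e26 deliver 2→1: ·
e27 deliver 3→2: 2[foll,t=1,w]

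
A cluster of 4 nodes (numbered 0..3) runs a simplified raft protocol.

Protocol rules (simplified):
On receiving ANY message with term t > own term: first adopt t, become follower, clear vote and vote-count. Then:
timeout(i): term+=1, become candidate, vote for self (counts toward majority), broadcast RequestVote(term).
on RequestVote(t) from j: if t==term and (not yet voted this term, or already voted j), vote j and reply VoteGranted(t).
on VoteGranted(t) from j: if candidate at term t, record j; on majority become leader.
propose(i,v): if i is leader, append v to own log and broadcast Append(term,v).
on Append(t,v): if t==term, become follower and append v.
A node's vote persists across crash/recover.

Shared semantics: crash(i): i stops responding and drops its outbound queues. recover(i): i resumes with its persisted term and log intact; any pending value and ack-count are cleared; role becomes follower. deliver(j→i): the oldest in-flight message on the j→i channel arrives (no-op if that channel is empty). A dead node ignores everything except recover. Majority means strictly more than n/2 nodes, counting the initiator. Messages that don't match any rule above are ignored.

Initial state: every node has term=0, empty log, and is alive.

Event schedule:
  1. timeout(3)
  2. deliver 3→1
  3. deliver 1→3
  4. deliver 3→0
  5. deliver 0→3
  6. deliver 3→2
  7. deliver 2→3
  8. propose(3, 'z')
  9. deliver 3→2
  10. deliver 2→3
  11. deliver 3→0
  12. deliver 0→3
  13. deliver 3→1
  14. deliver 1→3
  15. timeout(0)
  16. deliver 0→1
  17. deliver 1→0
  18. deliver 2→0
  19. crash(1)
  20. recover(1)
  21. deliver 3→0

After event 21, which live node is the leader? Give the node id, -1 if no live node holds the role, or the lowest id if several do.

3

after 1 — timeout(3): n3:cand/t1/[-]
after 2 — deliver 3→1: n1:foll/t1/[-]
after 3 — deliver 1→3: ·
after 4 — deliver 3→0: n0:foll/t1/[-]
after 5 — deliver 0→3: n3:lead/t1/[-]
after 6 — deliver 3→2: n2:foll/t1/[-]
after 7 — deliver 2→3: ·
after 8 — propose(3,'z'): n3:lead/t1/[z]
after 9 — deliver 3→2: n2:foll/t1/[z]
after 10 — deliver 2→3: ·
after 11 — deliver 3→0: n0:foll/t1/[z]
after 12 — deliver 0→3: ·
after 13 — deliver 3→1: n1:foll/t1/[z]
after 14 — deliver 1→3: ·
after 15 — timeout(0): n0:cand/t2/[z]
after 16 — deliver 0→1: n1:foll/t2/[z]
after 17 — deliver 1→0: ·
after 18 — deliver 2→0: ·
after 19 — crash(1): n1:✗foll/t2/[z]
after 20 — recover(1): n1:foll/t2/[z]
after 21 — deliver 3→0: ·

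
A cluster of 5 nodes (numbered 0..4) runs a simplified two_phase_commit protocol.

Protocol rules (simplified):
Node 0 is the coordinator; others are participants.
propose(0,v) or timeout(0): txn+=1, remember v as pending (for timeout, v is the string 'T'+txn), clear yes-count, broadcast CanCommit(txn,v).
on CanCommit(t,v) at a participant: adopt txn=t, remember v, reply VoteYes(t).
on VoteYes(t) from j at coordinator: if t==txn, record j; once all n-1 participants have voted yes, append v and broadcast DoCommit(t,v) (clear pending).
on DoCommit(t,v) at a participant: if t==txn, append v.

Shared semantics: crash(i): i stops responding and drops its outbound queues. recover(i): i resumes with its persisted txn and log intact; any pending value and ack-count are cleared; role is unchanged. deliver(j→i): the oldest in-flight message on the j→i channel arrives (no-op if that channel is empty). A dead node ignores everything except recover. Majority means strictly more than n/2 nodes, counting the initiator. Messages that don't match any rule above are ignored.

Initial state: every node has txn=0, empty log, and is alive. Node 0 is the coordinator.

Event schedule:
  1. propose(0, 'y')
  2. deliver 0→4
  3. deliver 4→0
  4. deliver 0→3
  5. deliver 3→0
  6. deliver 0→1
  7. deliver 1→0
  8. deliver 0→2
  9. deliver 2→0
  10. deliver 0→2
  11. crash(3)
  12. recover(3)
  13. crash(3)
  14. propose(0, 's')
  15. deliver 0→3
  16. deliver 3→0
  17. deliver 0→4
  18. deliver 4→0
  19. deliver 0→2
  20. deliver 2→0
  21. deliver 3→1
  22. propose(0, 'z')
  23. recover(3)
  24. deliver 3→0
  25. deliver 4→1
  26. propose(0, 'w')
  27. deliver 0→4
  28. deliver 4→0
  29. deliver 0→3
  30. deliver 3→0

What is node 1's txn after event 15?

1

[1] propose(0,'y') → N0(coor t1 [-])
[2] deliver 0→4 → N4(part t1 [-])
[3] deliver 4→0 → ∅
[4] deliver 0→3 → N3(part t1 [-])
[5] deliver 3→0 → ∅
[6] deliver 0→1 → N1(part t1 [-])
[7] deliver 1→0 → ∅
[8] deliver 0→2 → N2(part t1 [-])
[9] deliver 2→0 → N0(coor t1 [y])
[10] deliver 0→2 → N2(part t1 [y])
[11] crash(3) → N3(✗part t1 [-])
[12] recover(3) → N3(part t1 [-])
[13] crash(3) → N3(✗part t1 [-])
[14] propose(0,'s') → N0(coor t2 [y])
[15] deliver 0→3 → ∅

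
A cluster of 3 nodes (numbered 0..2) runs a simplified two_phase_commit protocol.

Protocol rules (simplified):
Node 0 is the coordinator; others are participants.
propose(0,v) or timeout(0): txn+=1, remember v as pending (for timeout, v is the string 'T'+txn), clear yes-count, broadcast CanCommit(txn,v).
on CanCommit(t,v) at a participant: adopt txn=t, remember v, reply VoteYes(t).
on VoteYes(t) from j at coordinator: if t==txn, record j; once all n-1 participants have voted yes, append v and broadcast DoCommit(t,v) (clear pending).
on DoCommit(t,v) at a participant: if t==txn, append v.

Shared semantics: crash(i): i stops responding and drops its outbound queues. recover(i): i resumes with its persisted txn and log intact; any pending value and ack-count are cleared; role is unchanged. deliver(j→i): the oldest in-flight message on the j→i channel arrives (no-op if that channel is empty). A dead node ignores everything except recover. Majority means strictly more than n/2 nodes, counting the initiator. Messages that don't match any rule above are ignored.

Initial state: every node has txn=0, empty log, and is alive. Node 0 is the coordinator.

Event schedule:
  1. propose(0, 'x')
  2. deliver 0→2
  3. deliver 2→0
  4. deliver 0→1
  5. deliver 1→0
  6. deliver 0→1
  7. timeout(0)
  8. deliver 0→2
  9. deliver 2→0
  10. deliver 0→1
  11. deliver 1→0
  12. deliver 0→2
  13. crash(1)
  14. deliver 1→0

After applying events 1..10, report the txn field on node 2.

1. propose(0,'x'):  <0:coor t1 ->
2. deliver 0→2:  <2:part t1 ->
3. deliver 2→0:  nop
4. deliver 0→1:  <1:part t1 ->
5. deliver 1→0:  <0:coor t1 x>
6. deliver 0→1:  <1:part t1 x>
7. timeout(0):  <0:coor t2 x>
8. deliver 0→2:  <2:part t1 x>
9. deliver 2→0:  nop
10. deliver 0→1:  <1:part t2 x>

1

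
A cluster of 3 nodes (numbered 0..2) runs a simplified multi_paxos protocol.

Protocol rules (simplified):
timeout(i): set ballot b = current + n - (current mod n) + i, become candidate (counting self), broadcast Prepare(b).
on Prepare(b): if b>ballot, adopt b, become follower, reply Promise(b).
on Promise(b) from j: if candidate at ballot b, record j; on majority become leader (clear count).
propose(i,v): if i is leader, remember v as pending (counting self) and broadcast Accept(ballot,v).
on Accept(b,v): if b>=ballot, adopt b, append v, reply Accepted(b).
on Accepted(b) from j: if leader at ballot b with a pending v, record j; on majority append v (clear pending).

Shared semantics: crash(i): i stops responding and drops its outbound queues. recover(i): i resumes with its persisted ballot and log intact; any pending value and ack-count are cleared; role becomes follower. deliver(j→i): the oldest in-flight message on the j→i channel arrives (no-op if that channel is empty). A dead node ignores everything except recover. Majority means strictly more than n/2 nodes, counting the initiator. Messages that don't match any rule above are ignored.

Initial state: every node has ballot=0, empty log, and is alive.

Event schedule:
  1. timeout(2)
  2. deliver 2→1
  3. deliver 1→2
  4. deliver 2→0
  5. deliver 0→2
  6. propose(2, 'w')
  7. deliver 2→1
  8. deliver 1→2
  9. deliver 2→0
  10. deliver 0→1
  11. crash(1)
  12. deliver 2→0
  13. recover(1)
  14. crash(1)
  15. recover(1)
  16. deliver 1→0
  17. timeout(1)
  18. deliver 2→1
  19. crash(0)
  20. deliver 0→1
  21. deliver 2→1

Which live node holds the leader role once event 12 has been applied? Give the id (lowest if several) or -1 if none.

2

1. timeout(2):  <2:cand b5 ->
2. deliver 2→1:  <1:foll b5 ->
3. deliver 1→2:  <2:lead b5 ->
4. deliver 2→0:  <0:foll b5 ->
5. deliver 0→2:  nop
6. propose(2,'w'):  nop
7. deliver 2→1:  <1:foll b5 w>
8. deliver 1→2:  <2:lead b5 w>
9. deliver 2→0:  <0:foll b5 w>
10. deliver 0→1:  nop
11. crash(1):  <1:✗foll b5 w>
12. deliver 2→0:  nop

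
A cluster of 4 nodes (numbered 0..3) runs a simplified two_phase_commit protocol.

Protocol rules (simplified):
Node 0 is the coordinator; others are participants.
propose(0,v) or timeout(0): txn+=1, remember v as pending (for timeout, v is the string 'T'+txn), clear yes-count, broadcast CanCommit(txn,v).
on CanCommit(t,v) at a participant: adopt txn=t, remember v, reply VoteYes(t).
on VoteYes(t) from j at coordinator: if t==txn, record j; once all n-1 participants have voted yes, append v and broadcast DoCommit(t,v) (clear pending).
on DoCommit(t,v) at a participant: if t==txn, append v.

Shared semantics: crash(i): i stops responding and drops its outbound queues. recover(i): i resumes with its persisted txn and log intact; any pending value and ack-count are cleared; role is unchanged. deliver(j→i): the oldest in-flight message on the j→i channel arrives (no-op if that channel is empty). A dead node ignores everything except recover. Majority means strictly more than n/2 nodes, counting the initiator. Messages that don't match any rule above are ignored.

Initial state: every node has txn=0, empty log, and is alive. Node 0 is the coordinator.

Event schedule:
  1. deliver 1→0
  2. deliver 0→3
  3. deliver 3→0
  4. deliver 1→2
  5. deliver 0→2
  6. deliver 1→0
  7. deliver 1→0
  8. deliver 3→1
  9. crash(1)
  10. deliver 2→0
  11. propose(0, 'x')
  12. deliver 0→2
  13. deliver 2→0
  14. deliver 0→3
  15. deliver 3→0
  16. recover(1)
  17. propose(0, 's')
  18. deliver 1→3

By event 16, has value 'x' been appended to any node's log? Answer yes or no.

no

step 1 deliver 1→0: —
step 2 deliver 0→3: —
step 3 deliver 3→0: —
step 4 deliver 1→2: —
step 5 deliver 0→2: —
step 6 deliver 1→0: —
step 7 deliver 1→0: —
step 8 deliver 3→1: —
step 9 crash(1): 1={✗part,t=0,log=-}
step 10 deliver 2→0: —
step 11 propose(0,'x'): 0={coor,t=1,log=-}
step 12 deliver 0→2: 2={part,t=1,log=-}
step 13 deliver 2→0: —
step 14 deliver 0→3: 3={part,t=1,log=-}
step 15 deliver 3→0: —
step 16 recover(1): 1={part,t=0,log=-}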